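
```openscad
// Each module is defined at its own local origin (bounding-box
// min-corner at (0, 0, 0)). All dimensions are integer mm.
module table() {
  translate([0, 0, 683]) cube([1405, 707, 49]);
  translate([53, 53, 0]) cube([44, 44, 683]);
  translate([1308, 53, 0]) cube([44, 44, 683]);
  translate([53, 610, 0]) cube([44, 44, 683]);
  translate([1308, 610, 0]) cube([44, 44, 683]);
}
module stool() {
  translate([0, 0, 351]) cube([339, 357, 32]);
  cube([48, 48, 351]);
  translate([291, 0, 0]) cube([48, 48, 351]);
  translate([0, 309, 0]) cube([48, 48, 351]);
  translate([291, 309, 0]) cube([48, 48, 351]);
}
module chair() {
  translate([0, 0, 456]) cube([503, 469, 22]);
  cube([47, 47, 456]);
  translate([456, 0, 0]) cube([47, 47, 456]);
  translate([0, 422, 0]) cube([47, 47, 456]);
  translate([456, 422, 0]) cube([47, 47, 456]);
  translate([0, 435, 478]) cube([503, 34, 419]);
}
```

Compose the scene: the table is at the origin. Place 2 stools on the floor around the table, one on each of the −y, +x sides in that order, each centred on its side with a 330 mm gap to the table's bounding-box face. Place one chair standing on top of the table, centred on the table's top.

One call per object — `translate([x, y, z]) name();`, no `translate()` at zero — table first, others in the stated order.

table();
translate([533, -687, 0]) stool();
translate([1735, 175, 0]) stool();
translate([451, 119, 732]) chair();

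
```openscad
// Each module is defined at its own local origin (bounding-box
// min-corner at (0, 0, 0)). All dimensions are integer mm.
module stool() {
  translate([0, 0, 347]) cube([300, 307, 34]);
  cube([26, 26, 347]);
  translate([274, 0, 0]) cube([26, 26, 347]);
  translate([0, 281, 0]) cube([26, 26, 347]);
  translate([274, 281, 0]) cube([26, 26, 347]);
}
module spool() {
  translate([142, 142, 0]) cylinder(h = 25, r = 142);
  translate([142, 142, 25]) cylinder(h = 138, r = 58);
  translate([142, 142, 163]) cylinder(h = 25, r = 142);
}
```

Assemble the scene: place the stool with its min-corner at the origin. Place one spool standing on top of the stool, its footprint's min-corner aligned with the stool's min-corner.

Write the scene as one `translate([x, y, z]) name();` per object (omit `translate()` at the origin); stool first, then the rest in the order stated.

stool();
translate([0, 0, 381]) spool();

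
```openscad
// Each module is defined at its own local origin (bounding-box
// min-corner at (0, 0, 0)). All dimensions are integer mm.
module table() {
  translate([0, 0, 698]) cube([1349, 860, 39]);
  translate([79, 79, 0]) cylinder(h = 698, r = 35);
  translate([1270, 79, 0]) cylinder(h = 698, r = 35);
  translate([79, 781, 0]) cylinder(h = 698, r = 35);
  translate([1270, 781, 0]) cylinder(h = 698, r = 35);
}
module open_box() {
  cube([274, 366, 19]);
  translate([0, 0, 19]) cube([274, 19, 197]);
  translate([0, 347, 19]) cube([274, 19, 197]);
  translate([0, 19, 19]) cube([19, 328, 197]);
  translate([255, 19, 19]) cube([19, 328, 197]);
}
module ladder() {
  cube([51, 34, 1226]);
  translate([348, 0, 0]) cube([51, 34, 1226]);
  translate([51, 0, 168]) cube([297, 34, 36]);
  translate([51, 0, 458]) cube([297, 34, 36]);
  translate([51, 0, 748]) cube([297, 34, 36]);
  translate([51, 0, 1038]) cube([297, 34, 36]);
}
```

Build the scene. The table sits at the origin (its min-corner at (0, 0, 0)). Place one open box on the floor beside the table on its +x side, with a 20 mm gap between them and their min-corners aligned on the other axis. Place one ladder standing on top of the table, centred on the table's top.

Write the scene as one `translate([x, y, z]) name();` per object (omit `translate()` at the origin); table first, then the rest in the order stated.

table();
translate([1369, 0, 0]) open_box();
translate([475, 413, 737]) ladder();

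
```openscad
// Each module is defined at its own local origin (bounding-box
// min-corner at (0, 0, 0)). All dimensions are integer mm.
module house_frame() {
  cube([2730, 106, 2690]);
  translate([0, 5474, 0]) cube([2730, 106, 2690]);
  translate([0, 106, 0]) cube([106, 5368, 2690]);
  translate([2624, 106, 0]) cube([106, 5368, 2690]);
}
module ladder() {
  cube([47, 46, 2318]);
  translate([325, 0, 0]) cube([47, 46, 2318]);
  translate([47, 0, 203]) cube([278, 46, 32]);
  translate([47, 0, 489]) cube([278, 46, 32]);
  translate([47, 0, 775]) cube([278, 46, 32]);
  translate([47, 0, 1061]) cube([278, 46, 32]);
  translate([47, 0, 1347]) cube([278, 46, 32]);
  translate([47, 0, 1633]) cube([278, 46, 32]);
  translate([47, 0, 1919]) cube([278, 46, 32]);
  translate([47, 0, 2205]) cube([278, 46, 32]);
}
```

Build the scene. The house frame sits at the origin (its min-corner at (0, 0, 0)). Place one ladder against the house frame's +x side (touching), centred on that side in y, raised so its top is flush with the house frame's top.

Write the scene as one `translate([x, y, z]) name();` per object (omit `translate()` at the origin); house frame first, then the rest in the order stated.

house_frame();
translate([2730, 2767, 372]) ladder();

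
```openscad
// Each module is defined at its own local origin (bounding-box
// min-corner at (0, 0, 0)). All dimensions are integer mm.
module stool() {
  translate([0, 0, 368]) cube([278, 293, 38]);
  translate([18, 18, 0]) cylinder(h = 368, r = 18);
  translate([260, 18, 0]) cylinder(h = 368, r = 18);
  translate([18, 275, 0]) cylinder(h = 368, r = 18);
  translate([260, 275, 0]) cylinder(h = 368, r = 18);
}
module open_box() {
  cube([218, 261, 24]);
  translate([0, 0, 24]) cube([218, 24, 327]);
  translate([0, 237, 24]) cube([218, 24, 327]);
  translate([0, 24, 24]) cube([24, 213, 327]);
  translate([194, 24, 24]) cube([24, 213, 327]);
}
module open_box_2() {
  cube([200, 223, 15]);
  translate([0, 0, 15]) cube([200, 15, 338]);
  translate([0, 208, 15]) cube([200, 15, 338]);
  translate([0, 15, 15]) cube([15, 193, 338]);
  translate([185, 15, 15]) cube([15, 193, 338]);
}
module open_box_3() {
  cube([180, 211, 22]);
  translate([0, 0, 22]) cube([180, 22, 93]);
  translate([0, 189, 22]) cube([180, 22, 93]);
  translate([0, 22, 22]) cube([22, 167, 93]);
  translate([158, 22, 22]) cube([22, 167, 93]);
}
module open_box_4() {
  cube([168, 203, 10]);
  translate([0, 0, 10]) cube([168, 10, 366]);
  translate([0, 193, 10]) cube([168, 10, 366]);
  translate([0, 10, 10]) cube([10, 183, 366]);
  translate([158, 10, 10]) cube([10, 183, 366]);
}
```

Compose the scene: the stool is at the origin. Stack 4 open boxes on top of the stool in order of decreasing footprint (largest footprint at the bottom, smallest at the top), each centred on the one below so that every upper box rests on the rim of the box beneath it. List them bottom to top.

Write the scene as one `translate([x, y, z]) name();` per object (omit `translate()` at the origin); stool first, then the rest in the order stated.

stool();
translate([30, 16, 406]) open_box();
translate([39, 35, 757]) open_box_2();
translate([49, 41, 1110]) open_box_3();
translate([55, 45, 1225]) open_box_4();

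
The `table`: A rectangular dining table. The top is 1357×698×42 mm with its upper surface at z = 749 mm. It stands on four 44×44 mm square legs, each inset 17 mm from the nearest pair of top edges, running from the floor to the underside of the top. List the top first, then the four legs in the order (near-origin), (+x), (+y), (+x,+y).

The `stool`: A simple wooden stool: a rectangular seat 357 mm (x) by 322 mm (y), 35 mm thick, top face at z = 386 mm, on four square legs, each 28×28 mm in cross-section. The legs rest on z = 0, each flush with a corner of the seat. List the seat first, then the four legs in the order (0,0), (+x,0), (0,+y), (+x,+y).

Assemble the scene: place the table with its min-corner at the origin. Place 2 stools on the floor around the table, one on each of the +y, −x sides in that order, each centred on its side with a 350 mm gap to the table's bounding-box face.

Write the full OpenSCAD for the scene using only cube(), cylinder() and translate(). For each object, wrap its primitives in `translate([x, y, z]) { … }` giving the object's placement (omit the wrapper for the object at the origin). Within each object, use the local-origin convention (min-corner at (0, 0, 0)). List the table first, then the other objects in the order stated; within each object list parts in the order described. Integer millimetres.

translate([0, 0, 707]) cube([1357, 698, 42]);
translate([17, 17, 0]) cube([44, 44, 707]);
translate([1296, 17, 0]) cube([44, 44, 707]);
translate([17, 637, 0]) cube([44, 44, 707]);
translate([1296, 637, 0]) cube([44, 44, 707]);
translate([500, 1048, 0]) {
  translate([0, 0, 351]) cube([357, 322, 35]);
  cube([28, 28, 351]);
  translate([329, 0, 0]) cube([28, 28, 351]);
  translate([0, 294, 0]) cube([28, 28, 351]);
  translate([329, 294, 0]) cube([28, 28, 351]);
}
translate([-707, 188, 0]) {
  translate([0, 0, 351]) cube([357, 322, 35]);
  cube([28, 28, 351]);
  translate([329, 0, 0]) cube([28, 28, 351]);
  translate([0, 294, 0]) cube([28, 28, 351]);
  translate([329, 294, 0]) cube([28, 28, 351]);
}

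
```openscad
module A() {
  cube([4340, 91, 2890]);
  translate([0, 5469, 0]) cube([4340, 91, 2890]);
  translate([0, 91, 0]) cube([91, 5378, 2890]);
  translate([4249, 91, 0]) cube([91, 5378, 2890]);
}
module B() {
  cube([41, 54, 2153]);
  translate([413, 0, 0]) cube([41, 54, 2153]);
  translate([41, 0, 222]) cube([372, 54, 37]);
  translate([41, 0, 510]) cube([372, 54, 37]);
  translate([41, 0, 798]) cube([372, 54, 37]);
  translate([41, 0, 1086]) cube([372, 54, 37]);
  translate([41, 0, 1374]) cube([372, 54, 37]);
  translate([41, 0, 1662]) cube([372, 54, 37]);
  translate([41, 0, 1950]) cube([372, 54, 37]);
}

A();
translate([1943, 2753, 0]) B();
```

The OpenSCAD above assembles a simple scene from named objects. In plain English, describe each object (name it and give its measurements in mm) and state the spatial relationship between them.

A is the wall frame of a small rectangular building: four walls, each 2890 mm tall and 91 mm thick, enclosing a footprint 4340 mm (x) by 5560 mm (y) outside-to-outside, with no floor or roof. The front and back walls (the −y and +y sides) span the full width; the two side walls fit between them.

B is a straight ladder. Two 41×54 mm vertical rails, 2153 mm tall, stand 454 mm apart (outside-to-outside) with their front faces coplanar on the −y side. 7 rungs, each 54 mm deep and 37 mm tall, span between the inner faces of the rails, front faces flush with the rails. The lowest rung's underside is at z = 222 mm and rungs are spaced 288 mm apart (underside to underside).

The ladder sits inside the house frame, centred.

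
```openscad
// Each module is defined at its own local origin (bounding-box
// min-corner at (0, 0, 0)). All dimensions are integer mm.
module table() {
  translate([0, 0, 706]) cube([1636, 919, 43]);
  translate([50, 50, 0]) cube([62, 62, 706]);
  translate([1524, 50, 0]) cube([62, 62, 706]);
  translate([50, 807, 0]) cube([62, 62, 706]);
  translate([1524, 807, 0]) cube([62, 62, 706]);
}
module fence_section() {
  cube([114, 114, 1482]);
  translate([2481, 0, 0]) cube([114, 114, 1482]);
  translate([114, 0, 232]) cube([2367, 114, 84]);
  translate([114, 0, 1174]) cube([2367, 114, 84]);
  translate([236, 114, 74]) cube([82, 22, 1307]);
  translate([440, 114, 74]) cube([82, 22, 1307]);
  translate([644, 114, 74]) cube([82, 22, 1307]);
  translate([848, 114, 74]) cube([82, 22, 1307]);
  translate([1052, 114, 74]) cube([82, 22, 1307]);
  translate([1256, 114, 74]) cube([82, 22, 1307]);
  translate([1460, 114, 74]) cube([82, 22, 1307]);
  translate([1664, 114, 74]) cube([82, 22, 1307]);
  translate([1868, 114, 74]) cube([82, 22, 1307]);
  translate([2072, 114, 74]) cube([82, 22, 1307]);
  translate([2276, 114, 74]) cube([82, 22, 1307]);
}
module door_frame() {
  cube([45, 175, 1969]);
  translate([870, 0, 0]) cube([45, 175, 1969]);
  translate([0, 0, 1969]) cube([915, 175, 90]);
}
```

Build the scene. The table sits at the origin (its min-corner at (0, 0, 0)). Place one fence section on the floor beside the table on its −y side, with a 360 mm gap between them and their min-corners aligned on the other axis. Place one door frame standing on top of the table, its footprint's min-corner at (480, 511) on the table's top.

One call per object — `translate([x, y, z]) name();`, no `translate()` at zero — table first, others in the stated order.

table();
translate([0, -496, 0]) fence_section();
translate([480, 511, 749]) door_frame();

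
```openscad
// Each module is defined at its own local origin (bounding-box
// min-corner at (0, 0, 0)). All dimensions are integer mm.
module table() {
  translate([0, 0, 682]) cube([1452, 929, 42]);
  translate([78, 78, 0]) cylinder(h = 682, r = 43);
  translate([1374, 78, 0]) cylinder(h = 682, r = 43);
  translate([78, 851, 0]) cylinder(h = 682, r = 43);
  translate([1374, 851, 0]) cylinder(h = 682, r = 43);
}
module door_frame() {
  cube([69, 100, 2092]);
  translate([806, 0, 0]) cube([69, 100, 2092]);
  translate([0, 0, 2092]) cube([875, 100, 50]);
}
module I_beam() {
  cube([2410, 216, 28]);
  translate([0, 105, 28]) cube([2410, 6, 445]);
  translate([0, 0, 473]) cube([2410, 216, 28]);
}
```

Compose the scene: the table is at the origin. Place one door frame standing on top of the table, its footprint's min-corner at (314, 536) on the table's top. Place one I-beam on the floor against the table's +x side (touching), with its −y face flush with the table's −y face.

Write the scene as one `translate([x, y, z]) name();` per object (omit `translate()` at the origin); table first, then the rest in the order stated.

table();
translate([314, 536, 724]) door_frame();
translate([1452, 0, 0]) I_beam();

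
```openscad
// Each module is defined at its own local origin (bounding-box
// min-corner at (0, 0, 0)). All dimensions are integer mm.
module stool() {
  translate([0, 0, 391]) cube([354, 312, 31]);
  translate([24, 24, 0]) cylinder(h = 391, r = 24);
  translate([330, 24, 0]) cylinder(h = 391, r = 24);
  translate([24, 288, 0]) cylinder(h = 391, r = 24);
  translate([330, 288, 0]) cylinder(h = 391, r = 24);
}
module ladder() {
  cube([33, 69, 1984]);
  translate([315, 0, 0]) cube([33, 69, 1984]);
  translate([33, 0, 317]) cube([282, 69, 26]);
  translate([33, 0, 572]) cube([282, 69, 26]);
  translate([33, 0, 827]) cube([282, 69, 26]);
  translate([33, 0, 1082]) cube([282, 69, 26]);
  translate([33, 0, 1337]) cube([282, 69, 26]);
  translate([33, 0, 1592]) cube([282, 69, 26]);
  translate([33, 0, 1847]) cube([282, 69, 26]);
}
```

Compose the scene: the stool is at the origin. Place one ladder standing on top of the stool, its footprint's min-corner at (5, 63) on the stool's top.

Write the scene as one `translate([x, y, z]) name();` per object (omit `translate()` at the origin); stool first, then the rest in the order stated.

stool();
translate([5, 63, 422]) ladder();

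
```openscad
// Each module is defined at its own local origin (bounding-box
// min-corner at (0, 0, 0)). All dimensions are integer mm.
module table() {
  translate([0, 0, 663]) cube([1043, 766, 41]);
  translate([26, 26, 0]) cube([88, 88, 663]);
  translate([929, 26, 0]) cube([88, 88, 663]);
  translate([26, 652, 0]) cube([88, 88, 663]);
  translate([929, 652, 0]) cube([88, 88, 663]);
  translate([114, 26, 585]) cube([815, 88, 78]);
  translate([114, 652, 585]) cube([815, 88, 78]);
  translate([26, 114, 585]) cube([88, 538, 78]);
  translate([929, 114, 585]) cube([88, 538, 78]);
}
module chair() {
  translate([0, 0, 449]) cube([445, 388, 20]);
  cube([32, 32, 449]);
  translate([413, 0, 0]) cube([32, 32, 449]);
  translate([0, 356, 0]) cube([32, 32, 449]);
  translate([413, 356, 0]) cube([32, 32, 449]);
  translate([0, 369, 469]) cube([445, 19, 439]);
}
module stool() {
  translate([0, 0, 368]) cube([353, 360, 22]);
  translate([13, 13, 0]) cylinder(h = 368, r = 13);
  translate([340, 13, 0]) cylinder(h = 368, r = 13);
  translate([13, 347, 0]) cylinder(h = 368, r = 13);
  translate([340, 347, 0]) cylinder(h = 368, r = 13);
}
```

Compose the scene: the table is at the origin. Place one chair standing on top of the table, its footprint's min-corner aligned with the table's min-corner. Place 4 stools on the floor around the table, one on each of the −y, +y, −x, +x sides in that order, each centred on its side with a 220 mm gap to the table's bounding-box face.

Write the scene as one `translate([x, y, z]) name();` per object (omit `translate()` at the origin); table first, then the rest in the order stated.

table();
translate([0, 0, 704]) chair();
translate([345, -580, 0]) stool();
translate([345, 986, 0]) stool();
translate([-573, 203, 0]) stool();
translate([1263, 203, 0]) stool();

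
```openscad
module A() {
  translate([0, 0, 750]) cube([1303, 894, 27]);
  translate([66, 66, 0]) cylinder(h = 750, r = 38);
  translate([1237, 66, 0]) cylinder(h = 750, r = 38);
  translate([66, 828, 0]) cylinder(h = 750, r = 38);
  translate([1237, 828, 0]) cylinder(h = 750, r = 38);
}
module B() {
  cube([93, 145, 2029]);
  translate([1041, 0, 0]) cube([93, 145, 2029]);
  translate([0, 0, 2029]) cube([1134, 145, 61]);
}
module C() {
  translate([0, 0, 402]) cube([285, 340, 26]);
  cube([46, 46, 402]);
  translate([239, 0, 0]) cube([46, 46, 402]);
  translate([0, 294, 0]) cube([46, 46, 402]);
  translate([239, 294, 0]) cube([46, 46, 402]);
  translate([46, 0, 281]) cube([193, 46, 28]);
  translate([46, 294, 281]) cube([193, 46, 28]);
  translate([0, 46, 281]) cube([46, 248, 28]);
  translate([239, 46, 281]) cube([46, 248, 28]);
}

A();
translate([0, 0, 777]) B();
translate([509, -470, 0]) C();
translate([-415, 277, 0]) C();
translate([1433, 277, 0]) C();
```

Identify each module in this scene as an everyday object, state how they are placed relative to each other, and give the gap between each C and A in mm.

A is a table. B is a door frame. C is a stool. The door frame is on top of the table. Three stools sit around the table at the −y, −x, +x sides. The gap between each stool and the table is 130 mm.

Each stool's nearest face is 130 mm from the table's bounding box.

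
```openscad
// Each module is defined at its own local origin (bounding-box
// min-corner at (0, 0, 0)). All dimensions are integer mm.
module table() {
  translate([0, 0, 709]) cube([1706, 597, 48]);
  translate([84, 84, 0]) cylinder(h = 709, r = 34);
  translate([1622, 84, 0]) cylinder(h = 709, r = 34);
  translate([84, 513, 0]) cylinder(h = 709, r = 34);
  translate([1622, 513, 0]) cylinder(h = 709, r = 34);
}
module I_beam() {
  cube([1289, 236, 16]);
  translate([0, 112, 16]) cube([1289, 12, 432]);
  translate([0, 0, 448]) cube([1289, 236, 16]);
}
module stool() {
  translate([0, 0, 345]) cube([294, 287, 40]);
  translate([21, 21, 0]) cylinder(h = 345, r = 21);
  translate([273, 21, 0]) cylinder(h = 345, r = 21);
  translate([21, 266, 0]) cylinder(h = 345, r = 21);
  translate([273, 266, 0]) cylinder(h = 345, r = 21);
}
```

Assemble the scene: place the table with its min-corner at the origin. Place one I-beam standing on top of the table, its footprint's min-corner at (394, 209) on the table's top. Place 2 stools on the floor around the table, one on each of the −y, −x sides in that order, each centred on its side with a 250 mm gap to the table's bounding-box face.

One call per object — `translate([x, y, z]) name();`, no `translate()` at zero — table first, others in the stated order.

table();
translate([394, 209, 757]) I_beam();
translate([706, -537, 0]) stool();
translate([-544, 155, 0]) stool();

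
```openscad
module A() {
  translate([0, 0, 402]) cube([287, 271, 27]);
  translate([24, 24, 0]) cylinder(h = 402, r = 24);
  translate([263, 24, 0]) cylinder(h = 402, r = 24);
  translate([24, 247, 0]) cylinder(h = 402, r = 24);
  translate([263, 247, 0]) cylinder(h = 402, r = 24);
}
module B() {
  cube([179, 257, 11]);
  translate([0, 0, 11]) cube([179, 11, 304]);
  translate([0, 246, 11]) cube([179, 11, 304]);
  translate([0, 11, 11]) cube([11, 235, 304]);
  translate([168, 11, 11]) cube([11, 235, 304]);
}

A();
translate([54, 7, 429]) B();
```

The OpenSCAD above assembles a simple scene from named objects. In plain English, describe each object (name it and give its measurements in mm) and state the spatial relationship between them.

A is a four-legged stool. The seat is 287×271 mm, 27 mm thick, top at z = 429 mm. It stands on four round legs, each 48 mm in diameter, from z = 0 to the seat underside, each leg's axis is inset half a diameter from the nearest pair of seat edges (so the leg's bounding box is flush with the corner).

B is an open storage box with external size 179×257×315 mm and wall thickness 11 mm (the base is also 11 mm thick). The base covers the whole footprint; the four walls stand on the base, with the y-facing walls full-width and the x-facing walls fitting between their inner faces.

The open box is on top of the stool, centred.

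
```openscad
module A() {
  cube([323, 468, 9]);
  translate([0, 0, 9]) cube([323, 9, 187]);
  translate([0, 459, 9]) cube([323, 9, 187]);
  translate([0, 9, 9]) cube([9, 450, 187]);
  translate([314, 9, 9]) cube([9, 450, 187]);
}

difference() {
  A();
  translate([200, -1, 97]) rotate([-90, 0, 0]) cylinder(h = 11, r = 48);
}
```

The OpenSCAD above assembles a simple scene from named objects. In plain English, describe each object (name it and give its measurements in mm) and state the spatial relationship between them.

A is an open storage box with external size 323×468×196 mm and wall thickness 9 mm (the base is also 9 mm thick). The base covers the whole footprint; the four walls stand on the base, with the y-facing walls full-width and the x-facing walls fitting between their inner faces.

The open box has a circular hole of radius 48 mm through its front wall, centred at (x = 200, z = 97).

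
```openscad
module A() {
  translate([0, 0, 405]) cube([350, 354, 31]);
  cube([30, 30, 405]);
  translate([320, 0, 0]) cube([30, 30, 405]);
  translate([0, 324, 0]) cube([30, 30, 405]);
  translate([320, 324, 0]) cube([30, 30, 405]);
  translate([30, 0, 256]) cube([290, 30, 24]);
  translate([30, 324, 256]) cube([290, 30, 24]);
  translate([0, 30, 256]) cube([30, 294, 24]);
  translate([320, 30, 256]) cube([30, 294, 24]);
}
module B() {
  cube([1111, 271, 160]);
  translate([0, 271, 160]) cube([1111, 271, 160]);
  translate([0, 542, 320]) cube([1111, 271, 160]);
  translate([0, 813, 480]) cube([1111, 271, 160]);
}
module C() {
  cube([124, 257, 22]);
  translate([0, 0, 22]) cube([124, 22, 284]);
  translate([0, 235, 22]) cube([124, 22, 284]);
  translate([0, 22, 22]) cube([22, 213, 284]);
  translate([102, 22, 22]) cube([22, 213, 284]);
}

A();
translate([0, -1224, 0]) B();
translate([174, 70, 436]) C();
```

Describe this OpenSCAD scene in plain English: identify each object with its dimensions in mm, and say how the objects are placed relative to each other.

A is a simple wooden stool: a rectangular seat 350 mm (x) by 354 mm (y), 31 mm thick, top face at z = 436 mm, on four square legs, each 30×30 mm in cross-section. The legs rest on z = 0, each flush with a corner of the seat. Four stretchers, 30 mm wide and 24 mm tall, connect adjacent legs with their undersides at z = 256 mm, each running between the inner faces of the legs it joins and aligned with the legs' outer faces on the other axis.

B is a straight staircase of 4 solid steps. Each step is 1111 mm wide (x), 271 mm deep (y, the going) and 160 mm tall (the rise). The first step rests on the floor; each subsequent step sits one going further in +y and one rise higher in +z, directly behind and above the previous step with no overlap.

C is an open storage box with external size 124×257×306 mm and wall thickness 22 mm (the base is also 22 mm thick). The base covers the whole footprint; the four walls stand on the base, with the y-facing walls full-width and the x-facing walls fitting between their inner faces.

The staircase is on the floor beside the stool on its −y side. The open box is on top of the stool.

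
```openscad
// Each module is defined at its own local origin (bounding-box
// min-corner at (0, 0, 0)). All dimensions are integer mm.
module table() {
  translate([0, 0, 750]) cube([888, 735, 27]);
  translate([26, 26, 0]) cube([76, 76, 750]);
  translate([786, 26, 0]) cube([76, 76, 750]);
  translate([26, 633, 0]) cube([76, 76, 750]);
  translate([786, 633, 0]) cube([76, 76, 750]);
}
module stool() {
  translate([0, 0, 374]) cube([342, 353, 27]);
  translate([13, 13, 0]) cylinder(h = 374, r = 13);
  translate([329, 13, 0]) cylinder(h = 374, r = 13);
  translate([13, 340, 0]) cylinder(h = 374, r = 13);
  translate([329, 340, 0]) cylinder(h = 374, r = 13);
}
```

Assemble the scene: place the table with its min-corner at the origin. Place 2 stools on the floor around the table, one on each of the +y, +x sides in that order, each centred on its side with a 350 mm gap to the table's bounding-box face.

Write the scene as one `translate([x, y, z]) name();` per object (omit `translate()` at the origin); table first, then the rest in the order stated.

table();
translate([273, 1085, 0]) stool();
translate([1238, 191, 0]) stool();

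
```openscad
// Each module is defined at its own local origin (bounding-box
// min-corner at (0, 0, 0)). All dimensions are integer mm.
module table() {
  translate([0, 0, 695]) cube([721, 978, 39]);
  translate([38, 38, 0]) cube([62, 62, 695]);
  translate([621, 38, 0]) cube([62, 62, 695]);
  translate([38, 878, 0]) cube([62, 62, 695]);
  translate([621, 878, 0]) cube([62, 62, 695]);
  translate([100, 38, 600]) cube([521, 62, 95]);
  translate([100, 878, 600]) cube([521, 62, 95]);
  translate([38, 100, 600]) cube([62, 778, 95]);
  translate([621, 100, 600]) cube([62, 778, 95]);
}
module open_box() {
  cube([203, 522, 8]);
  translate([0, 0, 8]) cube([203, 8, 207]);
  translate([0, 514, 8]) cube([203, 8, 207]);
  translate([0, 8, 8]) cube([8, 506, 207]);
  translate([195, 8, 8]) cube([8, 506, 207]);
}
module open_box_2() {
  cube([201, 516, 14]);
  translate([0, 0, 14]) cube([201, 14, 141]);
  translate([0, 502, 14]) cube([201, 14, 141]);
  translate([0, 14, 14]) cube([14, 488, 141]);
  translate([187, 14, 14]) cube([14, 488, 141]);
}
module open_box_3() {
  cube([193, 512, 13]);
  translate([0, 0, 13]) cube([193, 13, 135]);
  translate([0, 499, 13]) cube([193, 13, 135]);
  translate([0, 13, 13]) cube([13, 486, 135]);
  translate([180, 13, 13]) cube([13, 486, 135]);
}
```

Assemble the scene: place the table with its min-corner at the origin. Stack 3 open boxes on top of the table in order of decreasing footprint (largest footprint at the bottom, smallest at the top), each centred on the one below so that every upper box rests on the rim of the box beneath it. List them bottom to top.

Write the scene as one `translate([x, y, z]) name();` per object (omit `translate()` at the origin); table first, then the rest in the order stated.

table();
translate([259, 228, 734]) open_box();
translate([260, 231, 949]) open_box_2();
translate([264, 233, 1104]) open_box_3();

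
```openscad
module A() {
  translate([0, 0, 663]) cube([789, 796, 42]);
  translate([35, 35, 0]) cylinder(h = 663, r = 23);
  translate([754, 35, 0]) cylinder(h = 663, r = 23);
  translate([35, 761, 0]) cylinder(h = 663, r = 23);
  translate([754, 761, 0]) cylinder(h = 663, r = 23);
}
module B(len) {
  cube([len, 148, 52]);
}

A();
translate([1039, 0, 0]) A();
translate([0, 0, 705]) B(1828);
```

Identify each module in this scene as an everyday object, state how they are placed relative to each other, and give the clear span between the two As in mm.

A is a table. B is a beam. A beam spans the tops of two tables. The clear span between the two tables is 250 mm.

Second table starts at x = 1039; first ends at x = 789; clear span = 1039 − 789 = 250 mm.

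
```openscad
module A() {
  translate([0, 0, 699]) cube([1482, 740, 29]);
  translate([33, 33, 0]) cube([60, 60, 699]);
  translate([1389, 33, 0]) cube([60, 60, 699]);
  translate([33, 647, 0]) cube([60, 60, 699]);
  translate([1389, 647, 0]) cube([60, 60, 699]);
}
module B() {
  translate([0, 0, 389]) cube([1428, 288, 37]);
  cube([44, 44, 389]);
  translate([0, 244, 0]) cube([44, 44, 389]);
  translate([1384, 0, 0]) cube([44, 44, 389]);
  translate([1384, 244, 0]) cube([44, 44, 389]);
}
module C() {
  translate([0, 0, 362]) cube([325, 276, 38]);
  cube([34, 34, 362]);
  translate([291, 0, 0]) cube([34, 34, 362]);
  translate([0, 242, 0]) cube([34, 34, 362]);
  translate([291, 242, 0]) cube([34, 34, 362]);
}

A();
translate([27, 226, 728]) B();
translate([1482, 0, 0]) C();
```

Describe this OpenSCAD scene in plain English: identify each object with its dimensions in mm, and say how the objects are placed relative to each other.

A is a table: top 1482 mm (x) × 740 mm (y), 29 mm thick, upper face at z = 728 mm, on four 60×60 mm square legs, each inset 33 mm from the nearest pair of top edges, running from z = 0 to the bottom of the top.

B is a long wooden bench with a 1428 mm (x) × 288 mm (y) seat, 37 mm thick, its top surface 426 mm above the floor. Four 44 mm square legs at the seat corners, flush with the edges, run from z = 0 to the seat underside.

C is a four-legged stool. The seat is a 325×276×38 mm slab whose top surface is at z = 400 mm; four square legs, each 34×34 mm in cross-section, run from the floor (z = 0) to the underside of the seat, each flush with a corner of the seat.

The bench is on top of the table, centred. The stool is against the table's +x side, with their −y faces flush.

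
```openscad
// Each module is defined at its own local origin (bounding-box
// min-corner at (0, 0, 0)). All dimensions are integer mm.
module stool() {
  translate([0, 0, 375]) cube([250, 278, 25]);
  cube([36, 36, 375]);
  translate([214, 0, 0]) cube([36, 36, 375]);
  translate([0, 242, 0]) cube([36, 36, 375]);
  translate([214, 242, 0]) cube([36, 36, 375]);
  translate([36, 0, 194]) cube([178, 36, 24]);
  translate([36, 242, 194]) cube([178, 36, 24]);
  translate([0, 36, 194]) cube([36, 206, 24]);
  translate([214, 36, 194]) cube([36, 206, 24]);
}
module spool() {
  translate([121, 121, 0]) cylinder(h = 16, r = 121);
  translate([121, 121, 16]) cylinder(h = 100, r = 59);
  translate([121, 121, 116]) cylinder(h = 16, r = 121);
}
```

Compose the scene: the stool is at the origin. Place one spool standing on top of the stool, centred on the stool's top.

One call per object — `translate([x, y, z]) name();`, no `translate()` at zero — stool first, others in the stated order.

stool();
translate([4, 18, 400]) spool();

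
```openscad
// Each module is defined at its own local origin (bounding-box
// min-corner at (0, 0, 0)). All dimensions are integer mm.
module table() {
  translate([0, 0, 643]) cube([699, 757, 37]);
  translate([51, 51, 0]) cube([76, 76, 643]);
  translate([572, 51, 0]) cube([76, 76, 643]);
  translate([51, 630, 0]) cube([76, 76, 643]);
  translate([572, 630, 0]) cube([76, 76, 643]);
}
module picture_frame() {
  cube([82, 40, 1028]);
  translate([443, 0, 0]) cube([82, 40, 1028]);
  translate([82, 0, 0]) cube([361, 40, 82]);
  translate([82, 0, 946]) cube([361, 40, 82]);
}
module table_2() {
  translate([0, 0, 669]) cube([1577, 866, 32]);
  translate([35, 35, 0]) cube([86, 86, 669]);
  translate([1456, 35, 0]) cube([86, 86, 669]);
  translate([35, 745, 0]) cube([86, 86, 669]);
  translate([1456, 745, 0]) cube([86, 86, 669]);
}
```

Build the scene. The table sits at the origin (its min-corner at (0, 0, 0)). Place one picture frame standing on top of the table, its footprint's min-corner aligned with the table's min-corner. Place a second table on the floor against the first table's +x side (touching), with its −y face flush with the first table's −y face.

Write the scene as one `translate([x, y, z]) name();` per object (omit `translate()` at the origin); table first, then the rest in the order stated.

table();
translate([0, 0, 680]) picture_frame();
translate([699, 0, 0]) table_2();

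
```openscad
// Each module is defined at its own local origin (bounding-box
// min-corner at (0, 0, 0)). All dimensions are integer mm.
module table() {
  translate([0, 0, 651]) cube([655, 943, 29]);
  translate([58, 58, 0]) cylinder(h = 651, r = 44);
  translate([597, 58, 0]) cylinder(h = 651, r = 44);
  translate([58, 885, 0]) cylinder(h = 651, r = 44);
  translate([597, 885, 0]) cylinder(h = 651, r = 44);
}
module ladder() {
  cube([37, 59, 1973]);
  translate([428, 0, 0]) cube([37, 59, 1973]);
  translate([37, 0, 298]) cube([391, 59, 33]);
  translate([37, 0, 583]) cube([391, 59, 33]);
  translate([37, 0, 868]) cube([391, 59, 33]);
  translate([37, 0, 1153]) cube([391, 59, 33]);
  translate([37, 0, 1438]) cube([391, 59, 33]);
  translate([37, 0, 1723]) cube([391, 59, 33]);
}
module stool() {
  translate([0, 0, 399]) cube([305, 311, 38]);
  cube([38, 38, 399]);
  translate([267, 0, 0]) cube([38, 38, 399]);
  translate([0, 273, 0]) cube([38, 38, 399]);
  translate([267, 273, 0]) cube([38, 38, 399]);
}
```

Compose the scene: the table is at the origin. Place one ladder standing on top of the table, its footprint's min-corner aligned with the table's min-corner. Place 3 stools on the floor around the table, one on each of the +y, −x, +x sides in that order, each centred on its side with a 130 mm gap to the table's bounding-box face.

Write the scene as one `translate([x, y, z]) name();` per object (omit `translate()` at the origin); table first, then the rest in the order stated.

table();
translate([0, 0, 680]) ladder();
translate([175, 1073, 0]) stool();
translate([-435, 316, 0]) stool();
translate([785, 316, 0]) stool();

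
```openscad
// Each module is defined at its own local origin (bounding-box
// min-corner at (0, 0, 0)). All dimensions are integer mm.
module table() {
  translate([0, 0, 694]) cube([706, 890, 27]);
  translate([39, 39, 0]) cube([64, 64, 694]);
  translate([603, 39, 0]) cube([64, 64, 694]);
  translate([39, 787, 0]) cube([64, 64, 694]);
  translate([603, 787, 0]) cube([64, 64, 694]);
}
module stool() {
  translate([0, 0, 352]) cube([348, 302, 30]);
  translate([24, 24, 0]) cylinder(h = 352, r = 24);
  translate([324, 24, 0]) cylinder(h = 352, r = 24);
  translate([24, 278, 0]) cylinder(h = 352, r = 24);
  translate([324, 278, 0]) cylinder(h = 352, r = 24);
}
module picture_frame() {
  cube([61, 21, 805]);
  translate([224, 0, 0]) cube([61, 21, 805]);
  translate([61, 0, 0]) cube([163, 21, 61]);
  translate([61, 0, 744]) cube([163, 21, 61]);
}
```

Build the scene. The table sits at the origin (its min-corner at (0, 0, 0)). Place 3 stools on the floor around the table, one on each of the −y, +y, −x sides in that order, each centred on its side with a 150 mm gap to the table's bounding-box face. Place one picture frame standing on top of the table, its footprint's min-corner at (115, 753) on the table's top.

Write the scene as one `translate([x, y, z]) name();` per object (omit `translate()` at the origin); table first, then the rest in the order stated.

table();
translate([179, -452, 0]) stool();
translate([179, 1040, 0]) stool();
translate([-498, 294, 0]) stool();
translate([115, 753, 721]) picture_frame();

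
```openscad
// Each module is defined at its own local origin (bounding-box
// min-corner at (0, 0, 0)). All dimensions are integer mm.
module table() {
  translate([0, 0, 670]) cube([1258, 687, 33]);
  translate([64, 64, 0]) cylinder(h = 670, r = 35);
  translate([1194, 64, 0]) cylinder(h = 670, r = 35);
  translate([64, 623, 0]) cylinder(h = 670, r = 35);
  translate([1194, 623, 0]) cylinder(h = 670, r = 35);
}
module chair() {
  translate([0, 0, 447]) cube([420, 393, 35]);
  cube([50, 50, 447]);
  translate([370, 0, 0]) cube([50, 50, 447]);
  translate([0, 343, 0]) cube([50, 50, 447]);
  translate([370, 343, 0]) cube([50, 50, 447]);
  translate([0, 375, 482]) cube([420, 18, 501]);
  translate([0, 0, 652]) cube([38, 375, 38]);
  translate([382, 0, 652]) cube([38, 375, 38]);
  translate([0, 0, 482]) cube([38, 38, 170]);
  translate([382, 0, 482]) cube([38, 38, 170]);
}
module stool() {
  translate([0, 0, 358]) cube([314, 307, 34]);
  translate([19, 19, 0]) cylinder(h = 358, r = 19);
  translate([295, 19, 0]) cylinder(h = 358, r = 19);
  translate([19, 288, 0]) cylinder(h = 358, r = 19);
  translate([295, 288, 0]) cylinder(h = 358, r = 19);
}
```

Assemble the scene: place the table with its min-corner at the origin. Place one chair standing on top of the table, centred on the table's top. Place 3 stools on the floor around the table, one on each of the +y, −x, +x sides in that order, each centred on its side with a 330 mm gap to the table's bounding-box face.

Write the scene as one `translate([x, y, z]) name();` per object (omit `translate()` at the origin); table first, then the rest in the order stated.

table();
translate([419, 147, 703]) chair();
translate([472, 1017, 0]) stool();
translate([-644, 190, 0]) stool();
translate([1588, 190, 0]) stool();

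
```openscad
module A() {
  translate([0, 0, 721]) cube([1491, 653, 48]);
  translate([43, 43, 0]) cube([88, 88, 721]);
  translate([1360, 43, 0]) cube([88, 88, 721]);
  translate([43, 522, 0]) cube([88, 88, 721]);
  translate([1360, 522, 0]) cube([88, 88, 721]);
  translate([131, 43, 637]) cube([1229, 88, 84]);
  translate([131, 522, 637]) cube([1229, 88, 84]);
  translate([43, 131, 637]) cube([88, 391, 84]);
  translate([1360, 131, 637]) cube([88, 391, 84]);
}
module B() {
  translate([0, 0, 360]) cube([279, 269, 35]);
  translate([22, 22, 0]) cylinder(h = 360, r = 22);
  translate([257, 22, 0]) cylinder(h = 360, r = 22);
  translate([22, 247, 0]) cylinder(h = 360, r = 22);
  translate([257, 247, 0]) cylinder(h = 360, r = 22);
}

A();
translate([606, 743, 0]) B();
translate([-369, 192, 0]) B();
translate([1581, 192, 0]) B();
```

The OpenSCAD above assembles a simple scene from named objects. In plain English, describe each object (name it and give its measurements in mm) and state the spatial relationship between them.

A is a table with a 1491×653 mm rectangular top, 48 mm thick, top surface at z = 769 mm, supported by four 88×88 mm square legs, each inset 43 mm from the nearest pair of top edges, running from the floor. Four apron rails, 88 mm thick and 84 mm tall, run between adjacent legs with their top edges flush with the underside of the top and their outer faces flush with the legs' outer faces.

B is a four-legged stool. The seat is 279×269 mm, 35 mm thick, top at z = 395 mm. It stands on four round legs, each 44 mm in diameter, from z = 0 to the seat underside, each leg's axis is inset half a diameter from the nearest pair of seat edges (so the leg's bounding box is flush with the corner).

Three stools sit around the table at the +y, −x, +x sides.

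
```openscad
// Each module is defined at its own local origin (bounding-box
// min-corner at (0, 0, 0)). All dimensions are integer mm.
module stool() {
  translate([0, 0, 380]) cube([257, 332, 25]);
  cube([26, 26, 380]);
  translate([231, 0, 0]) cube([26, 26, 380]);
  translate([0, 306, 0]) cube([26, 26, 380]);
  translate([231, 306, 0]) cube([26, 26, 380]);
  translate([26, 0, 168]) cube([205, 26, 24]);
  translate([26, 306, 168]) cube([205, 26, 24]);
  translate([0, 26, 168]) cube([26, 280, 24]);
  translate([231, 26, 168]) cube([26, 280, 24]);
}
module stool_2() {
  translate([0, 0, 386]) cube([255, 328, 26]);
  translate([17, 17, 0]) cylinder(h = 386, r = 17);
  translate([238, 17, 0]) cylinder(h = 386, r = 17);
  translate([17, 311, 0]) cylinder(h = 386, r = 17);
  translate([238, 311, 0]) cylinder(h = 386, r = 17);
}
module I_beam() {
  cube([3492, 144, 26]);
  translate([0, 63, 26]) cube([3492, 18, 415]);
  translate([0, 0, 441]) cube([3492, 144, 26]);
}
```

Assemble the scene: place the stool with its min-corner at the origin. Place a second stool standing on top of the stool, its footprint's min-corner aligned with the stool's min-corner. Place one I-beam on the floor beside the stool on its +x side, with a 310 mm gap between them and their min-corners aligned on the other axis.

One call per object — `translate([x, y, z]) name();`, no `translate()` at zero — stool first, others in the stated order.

stool();
translate([0, 0, 405]) stool_2();
translate([567, 0, 0]) I_beam();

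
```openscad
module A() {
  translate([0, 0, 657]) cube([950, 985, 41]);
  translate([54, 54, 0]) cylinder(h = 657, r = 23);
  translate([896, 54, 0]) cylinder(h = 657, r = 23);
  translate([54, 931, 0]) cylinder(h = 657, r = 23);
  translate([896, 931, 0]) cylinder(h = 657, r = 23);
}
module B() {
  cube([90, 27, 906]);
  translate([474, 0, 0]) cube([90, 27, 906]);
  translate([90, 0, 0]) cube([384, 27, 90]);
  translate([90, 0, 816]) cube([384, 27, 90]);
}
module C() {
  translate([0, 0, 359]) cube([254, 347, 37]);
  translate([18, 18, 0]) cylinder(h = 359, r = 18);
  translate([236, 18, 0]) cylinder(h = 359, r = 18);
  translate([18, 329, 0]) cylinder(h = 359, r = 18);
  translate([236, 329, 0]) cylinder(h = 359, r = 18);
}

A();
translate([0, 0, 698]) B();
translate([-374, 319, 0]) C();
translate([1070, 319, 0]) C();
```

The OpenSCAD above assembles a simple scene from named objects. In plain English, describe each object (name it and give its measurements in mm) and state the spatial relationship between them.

A is a table: top 950 mm (x) × 985 mm (y), 41 mm thick, upper face at z = 698 mm, on four round legs of 46 mm diameter, each leg's bounding box inset 31 mm from the nearest pair of top edges, running from z = 0 to the bottom of the top.

B is a picture frame with a 384×726 mm rectangular opening (x by z) and a uniform 90 mm border on every side. Frame depth is 27 mm along y. It is built from two vertical stiles running the full outside height and two horizontal rails spanning the gap between the stiles.

C is a simple wooden stool: a rectangular seat 254 mm (x) by 347 mm (y), 37 mm thick, top face at z = 396 mm, on four round legs, each 36 mm in diameter. The legs rest on z = 0, each leg's axis is inset half a diameter from the nearest pair of seat edges (so the leg's bounding box is flush with the corner).

The picture frame is on top of the table. Two stools sit around the table at the −x, +x sides.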